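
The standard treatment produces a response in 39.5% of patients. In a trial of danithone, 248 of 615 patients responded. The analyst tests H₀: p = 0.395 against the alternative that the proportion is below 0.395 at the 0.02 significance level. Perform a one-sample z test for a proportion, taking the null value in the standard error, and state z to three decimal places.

p̂ = 248/615 = 0.40325.
Under H₀, SE = √(0.395·0.605/615) = √(0.000388577) = 0.01971.
z = (0.40325 − 0.395)/0.01971 = 0.00825/0.01971 = 0.419.
p-value = P(Z < 0.419) ≈ 0.6623. With α = 0.02, fail to reject H₀.

z = 0.419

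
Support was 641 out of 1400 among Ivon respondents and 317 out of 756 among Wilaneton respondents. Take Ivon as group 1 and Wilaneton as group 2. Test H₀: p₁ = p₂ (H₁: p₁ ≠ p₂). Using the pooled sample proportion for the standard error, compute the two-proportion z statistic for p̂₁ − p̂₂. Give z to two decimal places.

p̂₁ = 641/1400 = 0.4579, p̂₂ = 317/756 = 0.4193.
Pooled p̂ = (641+317)/(1400+756) = 958/2156 = 0.4443.
SE = √(p̂(1−p̂)(1/n₁+1/n₂)) = √(0.4443·0.5557·0.00203704) = √(0.000502949) = 0.0224.
z = (0.4579 − 0.4193)/0.0224 = 0.0386/0.0224 = 1.72.

z = 1.72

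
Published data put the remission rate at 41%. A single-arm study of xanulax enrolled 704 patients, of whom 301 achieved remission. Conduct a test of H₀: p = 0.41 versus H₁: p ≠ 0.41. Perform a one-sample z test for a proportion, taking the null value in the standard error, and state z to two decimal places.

p̂ = 301/704 ≈ 0.4276.
SE = √(p₀(1−p₀)/n) = √(0.2419/704) = 0.0185.
z = (0.4276 − 0.41)/0.0185 = 0.0176/0.0185 = 0.95.
Two-sided p-value ≈ 2·Φ(−0.947) = 0.3436.

z = 0.95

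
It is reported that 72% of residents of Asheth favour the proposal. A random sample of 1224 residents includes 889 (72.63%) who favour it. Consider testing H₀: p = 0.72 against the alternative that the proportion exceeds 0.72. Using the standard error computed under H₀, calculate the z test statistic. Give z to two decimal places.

p̂ = 889/1224 = 0.7263.
Standard error under H₀: √(0.72×0.28/1224) = 0.0128.
z = (0.7263 − 0.72)/0.0128 = 0.0063/0.0128 = 0.49.

z = 0.49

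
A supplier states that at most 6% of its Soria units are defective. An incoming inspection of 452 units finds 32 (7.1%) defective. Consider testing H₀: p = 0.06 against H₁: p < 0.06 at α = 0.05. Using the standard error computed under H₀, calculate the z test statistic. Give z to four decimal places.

p̂ = 32/452 = 0.070796.
Under H₀, SE = √(0.06·0.94/452) = √(0.000124779) = 0.011170.
z = (0.070796 − 0.06)/0.011170 = 0.010796/0.011170 = 0.9665.
p-value = P(Z < 0.967) ≈ 0.8331. With α = 0.05, fail to reject H₀.

z = 0.9665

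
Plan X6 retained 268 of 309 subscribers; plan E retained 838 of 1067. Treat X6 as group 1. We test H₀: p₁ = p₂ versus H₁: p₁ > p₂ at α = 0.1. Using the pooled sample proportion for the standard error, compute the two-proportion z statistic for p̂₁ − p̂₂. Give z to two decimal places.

p̂₁ = 268/309 = 0.8673, p̂₂ = 838/1067 = 0.7854.
Pooled p̂ = (268+838)/(309+1067) = 1106/1376 = 0.8038.
SE = √(0.157718 × 0.00417345) = 0.0257.
z = (0.8673 − 0.7854)/0.0257 = 0.0819/0.0257 = 3.19.
p-value = P(Z > 3.194) ≈ 0.0007. With α = 0.1, reject H₀.

z = 3.19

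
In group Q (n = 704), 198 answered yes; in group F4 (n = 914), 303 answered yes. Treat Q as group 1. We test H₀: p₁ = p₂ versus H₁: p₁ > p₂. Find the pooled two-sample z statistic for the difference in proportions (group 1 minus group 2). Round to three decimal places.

p̂₁ = 198/704 = 0.28125, p̂₂ = 303/914 = 0.33151.
Pooled p̂ = (198+303)/(704+914) = 501/1618 = 0.30964.
SE = √(0.213764 × 0.00251455) = 0.02318.
z = (0.28125 − 0.33151)/0.02318 = -0.05026/0.02318 = -2.168.
p-value = P(Z > -2.168) ≈ 0.9849.

z = -2.168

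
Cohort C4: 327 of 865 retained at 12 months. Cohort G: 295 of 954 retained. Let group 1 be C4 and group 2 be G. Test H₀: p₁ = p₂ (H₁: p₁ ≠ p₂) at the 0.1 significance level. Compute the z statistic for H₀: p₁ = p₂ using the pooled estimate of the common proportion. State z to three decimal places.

z = 3.090

p̂₁ = 327/865 ≈ 0.37803, p̂₂ = 295/954 ≈ 0.30922.
Pooled p̂ = (327+295)/(865+954) = 622/1819 = 0.34195.
SE = √(p̂(1−p̂)(1/n₁+1/n₂)) = √(0.34195·0.65805·0.00220429) = √(0.000496006) = 0.02227.
z = (0.37803 − 0.30922)/0.02227 = 0.06881/0.02227 = 3.090.
Two-sided p-value ≈ 2·Φ(−3.090) = 0.0020. With α = 0.1, reject H₀.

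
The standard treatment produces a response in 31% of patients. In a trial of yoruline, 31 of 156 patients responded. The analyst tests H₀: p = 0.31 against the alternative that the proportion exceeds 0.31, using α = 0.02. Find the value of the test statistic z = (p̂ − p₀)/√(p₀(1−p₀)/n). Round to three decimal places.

z = -3.005

p̂ = 31/156 ≈ 0.19872.
Under H₀, SE = √(0.31·0.69/156) = √(0.00137115) = 0.03703.
z = (0.19872 − 0.31)/0.03703 = -0.11128/0.03703 = -3.005.
p-value = P(Z > -3.005) ≈ 0.9987; since p > α = 0.02, fail to reject H₀.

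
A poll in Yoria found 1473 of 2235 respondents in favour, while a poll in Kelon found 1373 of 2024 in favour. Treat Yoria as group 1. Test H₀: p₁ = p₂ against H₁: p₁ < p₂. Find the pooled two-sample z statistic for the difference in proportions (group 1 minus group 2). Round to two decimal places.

p̂₁ = 1473/2235 ≈ 0.6591, p̂₂ = 1373/2024 ≈ 0.6784.
Pooled p̂ = (1473+1373)/(2235+2024) = 2846/4259 = 0.6682.
SE = √(0.221698 × 0.000941498) = 0.0144.
z = (0.6591 − 0.6784)/0.0144 = -0.0193/0.0144 = -1.34.
p-value = P(Z < -1.336) ≈ 0.0908.

z = -1.34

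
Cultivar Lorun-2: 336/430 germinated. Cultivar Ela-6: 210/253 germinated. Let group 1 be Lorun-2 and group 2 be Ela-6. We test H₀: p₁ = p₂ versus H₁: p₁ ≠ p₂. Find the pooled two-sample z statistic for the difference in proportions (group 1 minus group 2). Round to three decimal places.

z = -1.533

p̂₁ = 336/430 ≈ 0.78140, p̂₂ = 210/253 ≈ 0.83004.
Pooled p̂ = (336+210)/(430+253) = 546/683 = 0.79941.
SE = √(0.160351 × 0.00627815) = 0.03173.
z = (0.78140 − 0.83004)/0.03173 = -0.04864/0.03173 = -1.533.
p-value = 2·P(Z > 1.533) ≈ 0.1252.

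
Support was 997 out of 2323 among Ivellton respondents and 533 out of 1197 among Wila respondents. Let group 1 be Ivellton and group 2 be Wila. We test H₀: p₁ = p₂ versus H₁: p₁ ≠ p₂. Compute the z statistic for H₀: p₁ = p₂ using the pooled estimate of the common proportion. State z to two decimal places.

z = -0.91

p̂₁ = 997/2323 = 0.4292, p̂₂ = 533/1197 = 0.4453.
Pooled p̂ = (997+533)/(2323+1197) = 1530/3520 = 0.4347.
SE = √(0.245731 × 0.0012659) = 0.0176.
z = (0.4292 − 0.4453)/0.0176 = -0.0161/0.0176 = -0.91.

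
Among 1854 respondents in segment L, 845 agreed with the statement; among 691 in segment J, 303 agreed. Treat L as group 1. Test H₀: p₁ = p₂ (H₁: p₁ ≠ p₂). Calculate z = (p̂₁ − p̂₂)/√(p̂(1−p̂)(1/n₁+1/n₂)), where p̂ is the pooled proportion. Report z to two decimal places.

z = 0.78

p̂₁ = 845/1854 ≈ 0.4558, p̂₂ = 303/691 ≈ 0.4385.
Pooled p̂ = (845+303)/(1854+691) = 1148/2545 = 0.4511.
SE = √(0.247607 × 0.00198655) = 0.0222.
z = (0.4558 − 0.4385)/0.0222 = 0.0173/0.0222 = 0.78.
Two-sided p-value ≈ 2·Φ(−0.779) = 0.4360.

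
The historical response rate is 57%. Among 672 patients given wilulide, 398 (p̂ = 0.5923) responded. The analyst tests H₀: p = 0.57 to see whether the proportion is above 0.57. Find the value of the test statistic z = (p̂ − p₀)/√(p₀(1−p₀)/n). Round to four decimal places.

p̂ = 398/672 = 0.592262.
Under H₀, SE = √(0.57·0.43/672) = √(0.000364732) = 0.019098.
z = (0.592262 − 0.57)/0.019098 = 0.022262/0.019098 = 1.1657.

z = 1.1657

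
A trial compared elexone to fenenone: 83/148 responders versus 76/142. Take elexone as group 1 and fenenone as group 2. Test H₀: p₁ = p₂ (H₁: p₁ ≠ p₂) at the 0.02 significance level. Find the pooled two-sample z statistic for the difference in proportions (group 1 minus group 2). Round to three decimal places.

z = 0.438

p̂₁ = 83/148 ≈ 0.56081, p̂₂ = 76/142 ≈ 0.53521.
Pooled p̂ = (83+76)/(148+142) = 159/290 = 0.54828.
SE = √(0.247669 × 0.013799) = 0.05846.
z = (0.56081 − 0.53521)/0.05846 = 0.02560/0.05846 = 0.438.
Two-sided p-value ≈ 2·Φ(−0.438) = 0.6615. With α = 0.02, fail to reject H₀.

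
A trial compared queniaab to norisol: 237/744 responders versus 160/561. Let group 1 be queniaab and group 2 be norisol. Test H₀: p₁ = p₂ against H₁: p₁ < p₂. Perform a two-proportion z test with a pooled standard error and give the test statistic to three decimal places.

p̂₁ = 237/744 ≈ 0.31855, p̂₂ = 160/561 ≈ 0.28520.
Pooled p̂ = (237+160)/(744+561) = 397/1305 = 0.30421.
SE = √(0.211668 × 0.00312662) = 0.02573.
z = (0.31855 − 0.28520)/0.02573 = 0.03335/0.02573 = 1.296.

z = 1.296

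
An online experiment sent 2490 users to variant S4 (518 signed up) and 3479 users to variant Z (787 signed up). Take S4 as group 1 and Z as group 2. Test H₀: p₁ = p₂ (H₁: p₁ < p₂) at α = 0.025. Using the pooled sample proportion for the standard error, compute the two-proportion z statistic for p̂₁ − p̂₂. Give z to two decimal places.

p̂₁ = 518/2490 ≈ 0.20803, p̂₂ = 787/3479 ≈ 0.22621.
Pooled p̂ = (518+787)/(2490+3479) = 1305/5969 = 0.21863.
SE = √(p̂(1−p̂)(1/n₁+1/n₂)) = √(0.21863·0.78137·0.000689045) = √(0.00011771) = 0.01085.
z = (0.20803 − 0.22621)/0.01085 = -0.01818/0.01085 = -1.68.
p-value = P(Z < -1.676) ≈ 0.0469, so at α = 0.025 we fail to reject H₀.

z = -1.68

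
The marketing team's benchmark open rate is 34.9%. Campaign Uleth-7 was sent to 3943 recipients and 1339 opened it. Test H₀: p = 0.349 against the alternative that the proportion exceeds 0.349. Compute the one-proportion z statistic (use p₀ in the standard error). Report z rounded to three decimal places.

p̂ = 1339/3943 ≈ 0.33959.
SE = √(p₀(1−p₀)/n) = √(0.2272/3943) = 0.00759.
z = (0.33959 − 0.349)/0.00759 = -0.00941/0.00759 = -1.240.
p-value = P(Z > -1.240) ≈ 0.8925.

z = -1.240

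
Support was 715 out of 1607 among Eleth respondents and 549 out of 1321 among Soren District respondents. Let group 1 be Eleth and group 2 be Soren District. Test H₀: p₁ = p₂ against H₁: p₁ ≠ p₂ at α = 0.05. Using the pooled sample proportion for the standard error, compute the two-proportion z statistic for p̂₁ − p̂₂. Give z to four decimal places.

p̂₁ = 715/1607 ≈ 0.444928, p̂₂ = 549/1321 ≈ 0.415594.
Pooled p̂ = (715+549)/(1607+1321) = 1264/2928 = 0.431694.
SE = √(p̂(1−p̂)(1/n₁+1/n₂)) = √(0.431694·0.568306·0.00137928) = √(0.000338385) = 0.018395.
z = (0.444928 − 0.415594)/0.018395 = 0.029334/0.018395 = 1.5947.
Two-sided p-value ≈ 2·Φ(−1.595) = 0.1108; since p > α = 0.05, fail to reject H₀.

z = 1.5947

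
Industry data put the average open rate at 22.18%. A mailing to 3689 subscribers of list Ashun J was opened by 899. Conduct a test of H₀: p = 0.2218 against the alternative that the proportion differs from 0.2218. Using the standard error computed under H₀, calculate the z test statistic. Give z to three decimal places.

p̂ = 899/3689 ≈ 0.243697.
SE = √(p₀(1−p₀)/n) = √(0.1726/3689) = 0.006840.
z = (0.243697 − 0.2218)/0.006840 = 0.021897/0.006840 = 3.201.
Two-sided p-value ≈ 2·Φ(−3.201) = 0.0014.

z = 3.201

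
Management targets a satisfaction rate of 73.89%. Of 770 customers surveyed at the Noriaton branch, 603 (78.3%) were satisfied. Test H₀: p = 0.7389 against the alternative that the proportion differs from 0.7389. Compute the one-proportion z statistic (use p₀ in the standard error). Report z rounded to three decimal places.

p̂ = 603/770 = 0.78312.
Under H₀, SE = √(0.7389·0.2611/770) = √(0.000250554) = 0.01583.
z = (0.78312 − 0.7389)/0.01583 = 0.04422/0.01583 = 2.793.

z = 2.793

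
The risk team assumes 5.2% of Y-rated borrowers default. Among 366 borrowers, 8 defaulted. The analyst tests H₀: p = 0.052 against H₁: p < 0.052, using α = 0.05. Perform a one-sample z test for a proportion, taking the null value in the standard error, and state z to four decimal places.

p̂ = 8/366 = 0.0218579.
SE = √(p₀(1−p₀)/n) = √(0.049296/366) = 0.0116055.
z = (0.0218579 − 0.052)/0.0116055 = -0.0301421/0.0116055 = -2.5972.
p-value = P(Z < -2.597) ≈ 0.0047; since p < α = 0.05, reject H₀.

z = -2.5972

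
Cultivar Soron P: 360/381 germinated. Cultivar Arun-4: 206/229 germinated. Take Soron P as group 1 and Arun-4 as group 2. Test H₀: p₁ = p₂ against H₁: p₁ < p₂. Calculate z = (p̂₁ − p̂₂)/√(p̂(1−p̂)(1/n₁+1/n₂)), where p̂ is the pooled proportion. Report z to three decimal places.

p̂₁ = 360/381 = 0.94488, p̂₂ = 206/229 = 0.89956.
Pooled p̂ = (360+206)/(381+229) = 566/610 = 0.92787.
SE = √(0.0669282 × 0.00699148) = 0.02163.
z = (0.94488 − 0.89956)/0.02163 = 0.04532/0.02163 = 2.095.

z = 2.095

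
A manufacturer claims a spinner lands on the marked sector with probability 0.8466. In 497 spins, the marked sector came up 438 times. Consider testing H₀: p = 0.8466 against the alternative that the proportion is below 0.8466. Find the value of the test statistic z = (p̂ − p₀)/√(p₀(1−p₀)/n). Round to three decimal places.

z = 2.146

p̂ = 438/497 = 0.881288.
SE = √(p₀(1−p₀)/n) = √(0.12987/497) = 0.016165.
z = (0.881288 − 0.8466)/0.016165 = 0.034688/0.016165 = 2.146.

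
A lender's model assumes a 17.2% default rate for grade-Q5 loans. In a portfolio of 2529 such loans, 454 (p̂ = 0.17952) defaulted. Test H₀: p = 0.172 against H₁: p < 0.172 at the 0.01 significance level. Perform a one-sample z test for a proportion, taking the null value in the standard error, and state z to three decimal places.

z = 1.002

p̂ = 454/2529 = 0.179518.
SE = √(p₀(1−p₀)/n) = √(0.14242/2529) = 0.007504.
z = (0.179518 − 0.172)/0.007504 = 0.007518/0.007504 = 1.002.
p-value = P(Z < 1.002) ≈ 0.8418. With α = 0.01, fail to reject H₀.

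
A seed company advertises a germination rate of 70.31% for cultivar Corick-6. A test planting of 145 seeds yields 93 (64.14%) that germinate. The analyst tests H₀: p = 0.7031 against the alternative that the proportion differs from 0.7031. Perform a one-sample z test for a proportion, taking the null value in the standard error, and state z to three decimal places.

p̂ = 93/145 ≈ 0.64138.
Under H₀, SE = √(0.7031·0.2969/145) = √(0.00143966) = 0.03794.
z = (0.64138 − 0.7031)/0.03794 = -0.06172/0.03794 = -1.627.

z = -1.627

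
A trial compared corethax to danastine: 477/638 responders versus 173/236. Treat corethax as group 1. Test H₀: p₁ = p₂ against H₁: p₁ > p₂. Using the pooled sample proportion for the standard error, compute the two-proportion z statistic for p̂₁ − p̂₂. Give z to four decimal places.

p̂₁ = 477/638 = 0.747649, p̂₂ = 173/236 = 0.733051.
Pooled p̂ = (477+173)/(638+236) = 650/874 = 0.743707.
SE = √(p̂(1−p̂)(1/n₁+1/n₂)) = √(0.743707·0.256293·0.00580469) = √(0.00110641) = 0.033263.
z = (0.747649 − 0.733051)/0.033263 = 0.014598/0.033263 = 0.4389.

z = 0.4389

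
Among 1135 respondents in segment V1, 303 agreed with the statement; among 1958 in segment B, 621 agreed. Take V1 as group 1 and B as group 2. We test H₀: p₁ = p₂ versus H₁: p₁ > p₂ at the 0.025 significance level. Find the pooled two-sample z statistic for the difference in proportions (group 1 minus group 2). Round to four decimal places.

p̂₁ = 303/1135 = 0.2669604, p̂₂ = 621/1958 = 0.3171604.
Pooled p̂ = (303+621)/(1135+1958) = 924/3093 = 0.2987391.
SE = √(p̂(1−p̂)(1/n₁+1/n₂)) = √(0.2987391·0.7012609·0.00139178) = √(0.00029157) = 0.0170754.
z = (0.2669604 − 0.3171604)/0.0170754 = -0.0502000/0.0170754 = -2.9399.
p-value = P(Z > -2.940) ≈ 0.9984. With α = 0.025, fail to reject H₀.

z = -2.9399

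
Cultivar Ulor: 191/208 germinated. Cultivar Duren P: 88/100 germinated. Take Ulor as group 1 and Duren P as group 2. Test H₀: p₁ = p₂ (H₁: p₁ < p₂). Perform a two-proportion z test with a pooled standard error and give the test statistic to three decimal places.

z = 1.077

p̂₁ = 191/208 ≈ 0.91827, p̂₂ = 88/100 ≈ 0.88000.
Pooled p̂ = (191+88)/(208+100) = 279/308 = 0.90584.
SE = √(0.0852905 × 0.0148077) = 0.03554.
z = (0.91827 − 0.88000)/0.03554 = 0.03827/0.03554 = 1.077.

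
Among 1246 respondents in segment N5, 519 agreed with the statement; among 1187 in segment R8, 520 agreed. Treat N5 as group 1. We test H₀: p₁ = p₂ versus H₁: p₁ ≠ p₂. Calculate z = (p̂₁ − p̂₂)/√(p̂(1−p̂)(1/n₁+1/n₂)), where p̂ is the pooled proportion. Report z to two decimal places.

p̂₁ = 519/1246 = 0.4165, p̂₂ = 520/1187 = 0.4381.
Pooled p̂ = (519+520)/(1246+1187) = 1039/2433 = 0.4270.
SE = √(0.244678 × 0.00164503) = 0.0201.
z = (0.4165 − 0.4381)/0.0201 = -0.0216/0.0201 = -1.07.

z = -1.07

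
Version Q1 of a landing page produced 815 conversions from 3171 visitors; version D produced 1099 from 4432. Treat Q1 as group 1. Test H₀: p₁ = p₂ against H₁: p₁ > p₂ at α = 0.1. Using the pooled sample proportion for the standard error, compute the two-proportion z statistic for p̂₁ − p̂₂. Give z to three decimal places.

p̂₁ = 815/3171 = 0.257017, p̂₂ = 1099/4432 = 0.247969.
Pooled p̂ = (815+1099)/(3171+4432) = 1914/7603 = 0.251743.
SE = √(p̂(1−p̂)(1/n₁+1/n₂)) = √(0.251743·0.748257·0.00054099) = √(0.000101905) = 0.010095.
z = (0.257017 − 0.247969)/0.010095 = 0.009048/0.010095 = 0.896.
p-value = P(Z > 0.896) ≈ 0.1851. With α = 0.1, fail to reject H₀.

z = 0.896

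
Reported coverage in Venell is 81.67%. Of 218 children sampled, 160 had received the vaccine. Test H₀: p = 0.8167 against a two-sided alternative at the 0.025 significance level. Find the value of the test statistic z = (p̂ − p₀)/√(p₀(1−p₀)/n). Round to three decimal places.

z = -3.158

p̂ = 160/218 = 0.73394.
SE = √(p₀(1−p₀)/n) = √(0.1497/218) = 0.02621.
z = (0.73394 − 0.8167)/0.02621 = -0.08276/0.02621 = -3.158.
p-value = 2·P(Z > 3.158) ≈ 0.0016, so at α = 0.025 we reject H₀.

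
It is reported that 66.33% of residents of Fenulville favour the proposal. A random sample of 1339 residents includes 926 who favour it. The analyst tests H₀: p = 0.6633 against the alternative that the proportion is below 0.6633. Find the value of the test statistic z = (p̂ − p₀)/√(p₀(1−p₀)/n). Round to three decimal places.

p̂ = 926/1339 ≈ 0.691561.
SE = √(p₀(1−p₀)/n) = √(0.22333/1339) = 0.012915.
z = (0.691561 − 0.6633)/0.012915 = 0.028261/0.012915 = 2.188.

z = 2.188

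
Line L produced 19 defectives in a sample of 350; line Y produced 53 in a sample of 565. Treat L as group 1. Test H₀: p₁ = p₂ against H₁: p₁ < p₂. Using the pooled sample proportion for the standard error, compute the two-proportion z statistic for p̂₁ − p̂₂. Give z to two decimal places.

p̂₁ = 19/350 ≈ 0.0543, p̂₂ = 53/565 ≈ 0.0938.
Pooled p̂ = (19+53)/(350+565) = 72/915 = 0.0787.
SE = √(0.0724966 × 0.00462705) = 0.0183.
z = (0.0543 − 0.0938)/0.0183 = -0.0395/0.0183 = -2.16.
p-value = P(Z < -2.158) ≈ 0.0155.

z = -2.16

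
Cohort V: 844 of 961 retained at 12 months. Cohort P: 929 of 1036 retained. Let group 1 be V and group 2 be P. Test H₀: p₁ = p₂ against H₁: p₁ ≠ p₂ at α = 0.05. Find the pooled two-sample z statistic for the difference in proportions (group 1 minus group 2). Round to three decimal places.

p̂₁ = 844/961 ≈ 0.87825, p̂₂ = 929/1036 ≈ 0.89672.
Pooled p̂ = (844+929)/(961+1036) = 1773/1997 = 0.88783.
SE = √(0.0995865 × 0.00200583) = 0.01413.
z = (0.87825 − 0.89672)/0.01413 = -0.01847/0.01413 = -1.307.
Two-sided p-value ≈ 2·Φ(−1.307) = 0.1914. With α = 0.05, fail to reject H₀.

z = -1.307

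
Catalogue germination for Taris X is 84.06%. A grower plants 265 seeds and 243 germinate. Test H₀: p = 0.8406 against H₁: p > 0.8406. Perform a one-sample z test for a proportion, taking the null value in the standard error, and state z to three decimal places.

p̂ = 243/265 = 0.916981.
Under H₀, SE = √(0.8406·0.1594/265) = √(0.000505629) = 0.022486.
z = (0.916981 − 0.8406)/0.022486 = 0.076381/0.022486 = 3.397.

z = 3.397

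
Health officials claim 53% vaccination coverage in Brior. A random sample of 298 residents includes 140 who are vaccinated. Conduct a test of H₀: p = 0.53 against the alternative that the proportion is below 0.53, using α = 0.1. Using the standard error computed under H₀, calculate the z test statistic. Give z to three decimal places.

p̂ = 140/298 = 0.46980.
Under H₀, SE = √(0.53·0.47/298) = √(0.000835906) = 0.02891.
z = (0.46980 − 0.53)/0.02891 = -0.06020/0.02891 = -2.082.
p-value = P(Z < -2.082) ≈ 0.0187; since p < α = 0.1, reject H₀.

z = -2.082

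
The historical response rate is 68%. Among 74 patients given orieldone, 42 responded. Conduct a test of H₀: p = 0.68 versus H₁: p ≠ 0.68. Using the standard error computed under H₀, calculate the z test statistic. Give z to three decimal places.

p̂ = 42/74 ≈ 0.56757.
Under H₀, SE = √(0.68·0.32/74) = √(0.00294054) = 0.05423.
z = (0.56757 − 0.68)/0.05423 = -0.11243/0.05423 = -2.073.

z = -2.073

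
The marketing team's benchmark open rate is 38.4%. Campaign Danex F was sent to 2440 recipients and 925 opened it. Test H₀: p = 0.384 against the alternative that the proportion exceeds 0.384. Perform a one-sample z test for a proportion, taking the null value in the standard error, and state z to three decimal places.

p̂ = 925/2440 ≈ 0.379098.
Under H₀, SE = √(0.384·0.616/2440) = √(9.69443e-05) = 0.009846.
z = (0.379098 − 0.384)/0.009846 = -0.004902/0.009846 = -0.498.
p-value = P(Z > -0.498) ≈ 0.6907.

z = -0.498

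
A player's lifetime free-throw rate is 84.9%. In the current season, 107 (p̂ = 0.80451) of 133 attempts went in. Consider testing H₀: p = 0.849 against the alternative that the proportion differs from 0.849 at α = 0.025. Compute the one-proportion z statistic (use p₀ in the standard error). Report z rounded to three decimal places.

p̂ = 107/133 ≈ 0.80451.
SE = √(p₀(1−p₀)/n) = √(0.1282/133) = 0.03105.
z = (0.80451 − 0.849)/0.03105 = -0.04449/0.03105 = -1.433.
Two-sided p-value ≈ 2·Φ(−1.433) = 0.1519; since p > α = 0.025, fail to reject H₀.

z = -1.433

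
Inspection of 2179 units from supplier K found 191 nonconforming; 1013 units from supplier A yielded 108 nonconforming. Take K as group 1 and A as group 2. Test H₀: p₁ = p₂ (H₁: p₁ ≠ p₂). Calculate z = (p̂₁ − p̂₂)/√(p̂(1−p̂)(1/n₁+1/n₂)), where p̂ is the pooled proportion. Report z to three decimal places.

z = -1.711

p̂₁ = 191/2179 = 0.08765, p̂₂ = 108/1013 = 0.10661.
Pooled p̂ = (191+108)/(2179+1013) = 299/3192 = 0.09367.
SE = √(0.0848973 × 0.00144609) = 0.01108.
z = (0.08765 − 0.10661)/0.01108 = -0.01896/0.01108 = -1.711.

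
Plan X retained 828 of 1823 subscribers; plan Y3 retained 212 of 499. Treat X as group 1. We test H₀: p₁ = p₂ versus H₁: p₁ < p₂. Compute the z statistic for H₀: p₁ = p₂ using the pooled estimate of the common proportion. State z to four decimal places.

p̂₁ = 828/1823 = 0.4541964, p̂₂ = 212/499 = 0.4248497.
Pooled p̂ = (828+212)/(1823+499) = 1040/2322 = 0.4478898.
SE = √(0.247285 × 0.00255255) = 0.0251238.
z = (0.4541964 − 0.4248497)/0.0251238 = 0.0293467/0.0251238 = 1.1681.

z = 1.1681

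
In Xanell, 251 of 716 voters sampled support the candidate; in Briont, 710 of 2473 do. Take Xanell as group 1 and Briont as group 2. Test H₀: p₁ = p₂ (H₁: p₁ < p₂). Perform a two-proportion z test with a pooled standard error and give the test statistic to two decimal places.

z = 3.26

p̂₁ = 251/716 = 0.3506, p̂₂ = 710/2473 = 0.2871.
Pooled p̂ = (251+710)/(716+2473) = 961/3189 = 0.3013.
SE = √(p̂(1−p̂)(1/n₁+1/n₂)) = √(0.3013·0.6987·0.00180102) = √(0.000379181) = 0.0195.
z = (0.3506 − 0.2871)/0.0195 = 0.0635/0.0195 = 3.26.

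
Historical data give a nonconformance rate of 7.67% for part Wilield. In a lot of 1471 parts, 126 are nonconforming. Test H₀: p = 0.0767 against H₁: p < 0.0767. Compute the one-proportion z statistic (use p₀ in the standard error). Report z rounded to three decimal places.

z = 1.291

p̂ = 126/1471 = 0.08566.
Standard error under H₀: √(0.0767×0.9233/1471) = 0.00694.
z = (0.08566 − 0.0767)/0.00694 = 0.00896/0.00694 = 1.291.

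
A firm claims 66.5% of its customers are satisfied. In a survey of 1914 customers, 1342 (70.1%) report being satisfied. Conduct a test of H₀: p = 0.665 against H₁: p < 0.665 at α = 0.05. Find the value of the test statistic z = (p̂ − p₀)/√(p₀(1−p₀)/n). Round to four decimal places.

p̂ = 1342/1914 ≈ 0.7011494.
Standard error under H₀: √(0.665×0.335/1914) = 0.0107885.
z = (0.7011494 − 0.665)/0.0107885 = 0.0361494/0.0107885 = 3.3507.
p-value = P(Z < 3.351) ≈ 0.9996. With α = 0.05, fail to reject H₀.

z = 3.3507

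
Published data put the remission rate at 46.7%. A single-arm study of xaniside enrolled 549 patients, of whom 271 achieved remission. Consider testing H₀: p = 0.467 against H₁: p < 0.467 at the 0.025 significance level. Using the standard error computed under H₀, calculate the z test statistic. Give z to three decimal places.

z = 1.250

p̂ = 271/549 = 0.49362.
Standard error under H₀: √(0.467×0.533/549) = 0.02129.
z = (0.49362 − 0.467)/0.02129 = 0.02662/0.02129 = 1.250.
p-value = P(Z < 1.250) ≈ 0.8944; since p > α = 0.025, fail to reject H₀.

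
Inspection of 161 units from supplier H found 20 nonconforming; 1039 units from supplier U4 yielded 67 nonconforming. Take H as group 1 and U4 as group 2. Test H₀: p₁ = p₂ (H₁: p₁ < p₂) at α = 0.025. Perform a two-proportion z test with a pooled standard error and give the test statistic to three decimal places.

p̂₁ = 20/161 = 0.12422, p̂₂ = 67/1039 = 0.06449.
Pooled p̂ = (20+67)/(161+1039) = 87/1200 = 0.07250.
SE = √(p̂(1−p̂)(1/n₁+1/n₂)) = √(0.07250·0.92750·0.00717364) = √(0.000482383) = 0.02196.
z = (0.12422 − 0.06449)/0.02196 = 0.05973/0.02196 = 2.720.
p-value = P(Z < 2.720) ≈ 0.9967; since p > α = 0.025, fail to reject H₀.

z = 2.720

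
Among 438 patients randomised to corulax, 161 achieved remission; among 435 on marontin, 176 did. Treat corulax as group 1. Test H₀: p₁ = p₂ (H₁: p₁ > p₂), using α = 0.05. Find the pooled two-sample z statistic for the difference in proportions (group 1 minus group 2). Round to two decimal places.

p̂₁ = 161/438 = 0.3676, p̂₂ = 176/435 = 0.4046.
Pooled p̂ = (161+176)/(438+435) = 337/873 = 0.3860.
SE = √(0.23701 × 0.00458196) = 0.0330.
z = (0.3676 − 0.4046)/0.0330 = -0.0370/0.0330 = -1.12.
p-value = P(Z > -1.123) ≈ 0.8693; since p > α = 0.05, fail to reject H₀.

z = -1.12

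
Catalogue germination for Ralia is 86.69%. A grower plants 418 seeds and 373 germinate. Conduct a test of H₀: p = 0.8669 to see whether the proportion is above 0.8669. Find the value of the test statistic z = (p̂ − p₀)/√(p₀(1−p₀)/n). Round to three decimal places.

z = 1.531

p̂ = 373/418 = 0.892344.
Under H₀, SE = √(0.8669·0.1331/418) = √(0.000276039) = 0.016614.
z = (0.892344 − 0.8669)/0.016614 = 0.025444/0.016614 = 1.531.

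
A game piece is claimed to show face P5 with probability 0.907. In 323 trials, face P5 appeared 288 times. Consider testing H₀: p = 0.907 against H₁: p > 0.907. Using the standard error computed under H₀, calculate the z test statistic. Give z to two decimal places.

z = -0.95

p̂ = 288/323 = 0.8916.
SE = √(p₀(1−p₀)/n) = √(0.084351/323) = 0.0162.
z = (0.8916 − 0.907)/0.0162 = -0.0154/0.0162 = -0.95.
p-value = P(Z > -0.950) ≈ 0.8291.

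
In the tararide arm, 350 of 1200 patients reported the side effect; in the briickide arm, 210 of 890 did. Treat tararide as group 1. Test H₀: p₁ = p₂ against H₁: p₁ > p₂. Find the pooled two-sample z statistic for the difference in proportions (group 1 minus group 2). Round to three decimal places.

z = 2.844

p̂₁ = 350/1200 ≈ 0.29167, p̂₂ = 210/890 ≈ 0.23596.
Pooled p̂ = (350+210)/(1200+890) = 560/2090 = 0.26794.
SE = √(p̂(1−p̂)(1/n₁+1/n₂)) = √(0.26794·0.73206·0.00195693) = √(0.00038385) = 0.01959.
z = (0.29167 − 0.23596)/0.01959 = 0.05571/0.01959 = 2.844.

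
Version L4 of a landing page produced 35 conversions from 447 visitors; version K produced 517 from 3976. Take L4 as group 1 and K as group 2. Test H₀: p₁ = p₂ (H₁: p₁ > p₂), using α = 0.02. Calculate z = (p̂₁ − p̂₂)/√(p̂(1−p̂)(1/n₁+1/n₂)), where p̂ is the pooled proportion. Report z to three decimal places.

z = -3.138

p̂₁ = 35/447 = 0.078300, p̂₂ = 517/3976 = 0.130030.
Pooled p̂ = (35+517)/(447+3976) = 552/4423 = 0.124802.
SE = √(p̂(1−p̂)(1/n₁+1/n₂)) = √(0.124802·0.875198·0.00248865) = √(0.000271826) = 0.016487.
z = (0.078300 − 0.130030)/0.016487 = -0.051730/0.016487 = -3.138.
p-value = P(Z > -3.138) ≈ 0.9991. With α = 0.02, fail to reject H₀.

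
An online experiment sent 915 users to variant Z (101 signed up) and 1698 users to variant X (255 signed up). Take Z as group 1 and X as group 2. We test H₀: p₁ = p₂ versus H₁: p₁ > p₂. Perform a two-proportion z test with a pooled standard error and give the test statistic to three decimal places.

z = -2.829

p̂₁ = 101/915 = 0.11038, p̂₂ = 255/1698 = 0.15018.
Pooled p̂ = (101+255)/(915+1698) = 356/2613 = 0.13624.
SE = √(0.11768 × 0.00168182) = 0.01407.
z = (0.11038 − 0.15018)/0.01407 = -0.03980/0.01407 = -2.829.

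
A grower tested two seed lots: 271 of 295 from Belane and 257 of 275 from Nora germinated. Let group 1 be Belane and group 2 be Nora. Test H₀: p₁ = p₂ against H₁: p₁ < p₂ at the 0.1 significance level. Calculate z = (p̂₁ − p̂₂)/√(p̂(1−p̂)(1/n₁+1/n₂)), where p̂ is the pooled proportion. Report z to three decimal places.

p̂₁ = 271/295 ≈ 0.91864, p̂₂ = 257/275 ≈ 0.93455.
Pooled p̂ = (271+257)/(295+275) = 528/570 = 0.92632.
SE = √(p̂(1−p̂)(1/n₁+1/n₂)) = √(0.92632·0.07368·0.00702619) = √(0.000479572) = 0.02190.
z = (0.91864 − 0.93455)/0.02190 = -0.01591/0.02190 = -0.726.
p-value = P(Z < -0.726) ≈ 0.2339. With α = 0.1, fail to reject H₀.

z = -0.726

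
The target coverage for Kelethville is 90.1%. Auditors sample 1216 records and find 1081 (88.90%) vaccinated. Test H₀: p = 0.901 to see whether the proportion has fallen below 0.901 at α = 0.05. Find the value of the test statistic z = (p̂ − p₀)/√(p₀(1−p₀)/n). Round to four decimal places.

p̂ = 1081/1216 ≈ 0.888980.
Under H₀, SE = √(0.901·0.099/1216) = √(7.33544e-05) = 0.008565.
z = (0.888980 − 0.901)/0.008565 = -0.012020/0.008565 = -1.4034.
p-value = P(Z < -1.403) ≈ 0.0802; since p > α = 0.05, fail to reject H₀.

z = -1.4034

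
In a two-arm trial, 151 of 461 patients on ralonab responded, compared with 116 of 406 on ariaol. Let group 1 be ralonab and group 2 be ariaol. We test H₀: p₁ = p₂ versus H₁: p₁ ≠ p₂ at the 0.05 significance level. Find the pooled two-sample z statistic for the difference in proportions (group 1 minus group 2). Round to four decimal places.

z = 1.3315

p̂₁ = 151/461 ≈ 0.327549, p̂₂ = 116/406 ≈ 0.285714.
Pooled p̂ = (151+116)/(461+406) = 267/867 = 0.307958.
SE = √(0.21312 × 0.00463225) = 0.031420.
z = (0.327549 − 0.285714)/0.031420 = 0.041835/0.031420 = 1.3315.
Two-sided p-value ≈ 2·Φ(−1.331) = 0.1830, so at α = 0.05 we fail to reject H₀.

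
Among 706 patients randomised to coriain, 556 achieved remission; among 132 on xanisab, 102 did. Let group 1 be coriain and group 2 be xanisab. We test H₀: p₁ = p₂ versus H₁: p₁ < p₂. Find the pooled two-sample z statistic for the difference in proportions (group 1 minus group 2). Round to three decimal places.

p̂₁ = 556/706 ≈ 0.78754, p̂₂ = 102/132 ≈ 0.77273.
Pooled p̂ = (556+102)/(706+132) = 658/838 = 0.78520.
SE = √(0.168659 × 0.00899219) = 0.03894.
z = (0.78754 − 0.77273)/0.03894 = 0.01481/0.03894 = 0.380.

z = 0.380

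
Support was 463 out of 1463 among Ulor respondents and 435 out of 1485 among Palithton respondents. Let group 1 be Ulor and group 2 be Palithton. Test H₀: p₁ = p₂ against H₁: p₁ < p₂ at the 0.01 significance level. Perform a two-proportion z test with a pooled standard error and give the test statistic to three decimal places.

p̂₁ = 463/1463 ≈ 0.31647, p̂₂ = 435/1485 ≈ 0.29293.
Pooled p̂ = (463+435)/(1463+1485) = 898/2948 = 0.30461.
SE = √(0.211824 × 0.00135693) = 0.01695.
z = (0.31647 − 0.29293)/0.01695 = 0.02354/0.01695 = 1.389.
p-value = P(Z < 1.389) ≈ 0.9175, so at α = 0.01 we fail to reject H₀.

z = 1.389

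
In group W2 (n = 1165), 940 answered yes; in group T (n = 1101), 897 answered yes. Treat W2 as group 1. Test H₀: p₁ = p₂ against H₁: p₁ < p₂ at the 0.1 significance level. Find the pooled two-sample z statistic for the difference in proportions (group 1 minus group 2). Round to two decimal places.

p̂₁ = 940/1165 ≈ 0.80687, p̂₂ = 897/1101 ≈ 0.81471.
Pooled p̂ = (940+897)/(1165+1101) = 1837/2266 = 0.81068.
SE = √(p̂(1−p̂)(1/n₁+1/n₂)) = √(0.81068·0.18932·0.00176663) = √(0.00027114) = 0.01647.
z = (0.80687 − 0.81471)/0.01647 = -0.00784/0.01647 = -0.48.
p-value = P(Z < -0.477) ≈ 0.3168. With α = 0.1, fail to reject H₀.

z = -0.48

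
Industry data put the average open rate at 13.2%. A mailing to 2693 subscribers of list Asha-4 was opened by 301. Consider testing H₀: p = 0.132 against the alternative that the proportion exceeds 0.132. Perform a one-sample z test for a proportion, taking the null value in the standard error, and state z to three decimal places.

z = -3.101

p̂ = 301/2693 = 0.111771.
Standard error under H₀: √(0.132×0.868/2693) = 0.006523.
z = (0.111771 − 0.132)/0.006523 = -0.020229/0.006523 = -3.101.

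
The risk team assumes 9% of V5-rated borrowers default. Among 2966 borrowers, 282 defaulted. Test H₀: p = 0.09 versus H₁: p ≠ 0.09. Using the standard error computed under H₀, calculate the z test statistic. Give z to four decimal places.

z = 0.9663

p̂ = 282/2966 = 0.095078.
Under H₀, SE = √(0.09·0.91/2966) = √(2.76129e-05) = 0.005255.
z = (0.095078 − 0.09)/0.005255 = 0.005078/0.005255 = 0.9663.
p-value = 2·P(Z > 0.966) ≈ 0.3339.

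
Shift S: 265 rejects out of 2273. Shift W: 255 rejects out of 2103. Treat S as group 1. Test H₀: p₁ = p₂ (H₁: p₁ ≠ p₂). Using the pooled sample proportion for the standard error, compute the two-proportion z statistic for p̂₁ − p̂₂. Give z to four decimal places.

z = -0.4769

p̂₁ = 265/2273 ≈ 0.116586, p̂₂ = 255/2103 ≈ 0.121255.
Pooled p̂ = (265+255)/(2273+2103) = 520/4376 = 0.118830.
SE = √(0.104709 × 0.000915458) = 0.009791.
z = (0.116586 − 0.121255)/0.009791 = -0.004669/0.009791 = -0.4769.
p-value = 2·P(Z > 0.477) ≈ 0.6334.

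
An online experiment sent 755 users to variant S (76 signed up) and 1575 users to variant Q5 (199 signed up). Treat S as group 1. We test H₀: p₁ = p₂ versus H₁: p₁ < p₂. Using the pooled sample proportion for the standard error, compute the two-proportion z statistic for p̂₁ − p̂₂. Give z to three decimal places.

z = -1.799

p̂₁ = 76/755 = 0.10066, p̂₂ = 199/1575 = 0.12635.
Pooled p̂ = (76+199)/(755+1575) = 275/2330 = 0.11803.
SE = √(0.104096 × 0.00195942) = 0.01428.
z = (0.10066 − 0.12635)/0.01428 = -0.02569/0.01428 = -1.799.
p-value = P(Z < -1.799) ≈ 0.0360.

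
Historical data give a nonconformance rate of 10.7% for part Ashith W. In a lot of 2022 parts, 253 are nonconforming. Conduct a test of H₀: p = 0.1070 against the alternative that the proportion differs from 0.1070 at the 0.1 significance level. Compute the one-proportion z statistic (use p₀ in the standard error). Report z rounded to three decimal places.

p̂ = 253/2022 = 0.1251236.
Under H₀, SE = √(0.107·0.893/2022) = √(4.72557e-05) = 0.0068743.
z = (0.1251236 − 0.107)/0.0068743 = 0.0181236/0.0068743 = 2.636.
p-value = 2·P(Z > 2.636) ≈ 0.0084. With α = 0.1, reject H₀.

z = 2.636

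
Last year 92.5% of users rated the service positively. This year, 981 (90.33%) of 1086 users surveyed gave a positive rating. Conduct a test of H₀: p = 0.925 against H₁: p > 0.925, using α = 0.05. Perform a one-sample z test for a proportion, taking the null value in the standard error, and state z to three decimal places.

p̂ = 981/1086 ≈ 0.903315.
Standard error under H₀: √(0.925×0.075/1086) = 0.007993.
z = (0.903315 − 0.925)/0.007993 = -0.021685/0.007993 = -2.713.
p-value = P(Z > -2.713) ≈ 0.9967. With α = 0.05, fail to reject H₀.

z = -2.713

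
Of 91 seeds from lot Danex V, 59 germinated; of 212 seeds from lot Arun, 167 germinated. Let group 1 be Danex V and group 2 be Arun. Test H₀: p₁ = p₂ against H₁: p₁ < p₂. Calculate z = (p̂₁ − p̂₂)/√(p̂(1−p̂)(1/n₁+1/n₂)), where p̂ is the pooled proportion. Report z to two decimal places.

p̂₁ = 59/91 ≈ 0.6484, p̂₂ = 167/212 ≈ 0.7877.
Pooled p̂ = (59+167)/(91+212) = 226/303 = 0.7459.
SE = √(0.189546 × 0.015706) = 0.0546.
z = (0.6484 − 0.7877)/0.0546 = -0.1393/0.0546 = -2.55.
p-value = P(Z < -2.555) ≈ 0.0053.

z = -2.55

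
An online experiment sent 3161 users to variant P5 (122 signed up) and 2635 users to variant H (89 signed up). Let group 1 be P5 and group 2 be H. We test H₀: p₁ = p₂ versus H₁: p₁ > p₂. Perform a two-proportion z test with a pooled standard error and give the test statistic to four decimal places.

z = 0.9754

p̂₁ = 122/3161 ≈ 0.0385954, p̂₂ = 89/2635 ≈ 0.0337761.
Pooled p̂ = (122+89)/(3161+2635) = 211/5796 = 0.0364044.
SE = √(p̂(1−p̂)(1/n₁+1/n₂)) = √(0.0364044·0.9635956·0.000695862) = √(2.44102e-05) = 0.0049407.
z = (0.0385954 − 0.0337761)/0.0049407 = 0.0048193/0.0049407 = 0.9754.
p-value = P(Z > 0.975) ≈ 0.1647.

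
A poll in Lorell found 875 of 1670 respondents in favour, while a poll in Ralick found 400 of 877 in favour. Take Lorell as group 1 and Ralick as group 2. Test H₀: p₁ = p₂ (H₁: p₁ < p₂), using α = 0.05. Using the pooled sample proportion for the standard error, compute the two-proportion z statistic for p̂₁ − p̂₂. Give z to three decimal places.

z = 3.254

p̂₁ = 875/1670 = 0.52395, p̂₂ = 400/877 = 0.45610.
Pooled p̂ = (875+400)/(1670+877) = 1275/2547 = 0.50059.
SE = √(0.25 × 0.00173905) = 0.02085.
z = (0.52395 − 0.45610)/0.02085 = 0.06785/0.02085 = 3.254.
p-value = P(Z < 3.254) ≈ 0.9994, so at α = 0.05 we fail to reject H₀.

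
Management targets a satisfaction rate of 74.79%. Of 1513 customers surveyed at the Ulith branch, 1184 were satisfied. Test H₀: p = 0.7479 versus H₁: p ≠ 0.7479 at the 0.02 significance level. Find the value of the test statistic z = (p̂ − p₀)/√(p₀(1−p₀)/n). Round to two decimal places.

p̂ = 1184/1513 = 0.7826.
Standard error under H₀: √(0.7479×0.2521/1513) = 0.0112.
z = (0.7826 − 0.7479)/0.0112 = 0.0347/0.0112 = 3.10.
p-value = 2·P(Z > 3.104) ≈ 0.0019. With α = 0.02, reject H₀.

z = 3.10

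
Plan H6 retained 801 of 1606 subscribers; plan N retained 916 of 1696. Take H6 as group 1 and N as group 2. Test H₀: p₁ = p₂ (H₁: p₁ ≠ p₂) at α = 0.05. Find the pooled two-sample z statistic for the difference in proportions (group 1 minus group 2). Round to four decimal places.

z = -2.3765

p̂₁ = 801/1606 = 0.498755, p̂₂ = 916/1696 = 0.540094.
Pooled p̂ = (801+916)/(1606+1696) = 1717/3302 = 0.519988.
SE = √(p̂(1−p̂)(1/n₁+1/n₂)) = √(0.519988·0.480012·0.00121229) = √(0.000302588) = 0.017395.
z = (0.498755 − 0.540094)/0.017395 = -0.041339/0.017395 = -2.3765.
Two-sided p-value ≈ 2·Φ(−2.377) = 0.0175, so at α = 0.05 we reject H₀.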